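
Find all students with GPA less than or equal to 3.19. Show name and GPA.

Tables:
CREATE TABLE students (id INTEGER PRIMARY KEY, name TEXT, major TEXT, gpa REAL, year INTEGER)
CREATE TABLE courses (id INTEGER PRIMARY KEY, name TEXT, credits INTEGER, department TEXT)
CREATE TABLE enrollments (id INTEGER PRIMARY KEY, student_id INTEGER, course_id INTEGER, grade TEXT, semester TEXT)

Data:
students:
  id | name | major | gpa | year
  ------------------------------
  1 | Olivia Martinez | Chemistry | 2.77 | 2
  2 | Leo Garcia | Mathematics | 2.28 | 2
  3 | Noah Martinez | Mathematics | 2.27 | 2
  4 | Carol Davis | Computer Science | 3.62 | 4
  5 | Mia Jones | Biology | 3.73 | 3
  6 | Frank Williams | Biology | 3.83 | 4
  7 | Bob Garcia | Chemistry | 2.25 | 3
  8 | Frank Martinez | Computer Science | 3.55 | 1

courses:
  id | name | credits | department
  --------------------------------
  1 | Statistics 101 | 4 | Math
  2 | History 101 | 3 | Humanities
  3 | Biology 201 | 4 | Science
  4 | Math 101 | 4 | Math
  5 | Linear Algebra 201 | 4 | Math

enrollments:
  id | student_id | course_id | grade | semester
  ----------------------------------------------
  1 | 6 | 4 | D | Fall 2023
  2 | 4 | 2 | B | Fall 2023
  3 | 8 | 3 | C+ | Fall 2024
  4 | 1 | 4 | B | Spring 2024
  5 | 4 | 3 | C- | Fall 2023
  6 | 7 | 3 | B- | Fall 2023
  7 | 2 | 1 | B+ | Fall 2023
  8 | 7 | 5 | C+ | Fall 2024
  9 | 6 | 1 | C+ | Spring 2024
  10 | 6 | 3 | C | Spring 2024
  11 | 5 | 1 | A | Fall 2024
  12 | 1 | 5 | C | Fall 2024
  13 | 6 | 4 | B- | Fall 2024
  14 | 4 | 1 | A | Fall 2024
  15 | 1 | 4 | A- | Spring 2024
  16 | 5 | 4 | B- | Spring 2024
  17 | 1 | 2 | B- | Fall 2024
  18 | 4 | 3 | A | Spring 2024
SELECT name, gpa FROM students WHERE gpa <= 3.19

Execution result:
name | gpa
Olivia Martinez | 2.77
Leo Garcia | 2.28
Noah Martinez | 2.27
Bob Garcia | 2.25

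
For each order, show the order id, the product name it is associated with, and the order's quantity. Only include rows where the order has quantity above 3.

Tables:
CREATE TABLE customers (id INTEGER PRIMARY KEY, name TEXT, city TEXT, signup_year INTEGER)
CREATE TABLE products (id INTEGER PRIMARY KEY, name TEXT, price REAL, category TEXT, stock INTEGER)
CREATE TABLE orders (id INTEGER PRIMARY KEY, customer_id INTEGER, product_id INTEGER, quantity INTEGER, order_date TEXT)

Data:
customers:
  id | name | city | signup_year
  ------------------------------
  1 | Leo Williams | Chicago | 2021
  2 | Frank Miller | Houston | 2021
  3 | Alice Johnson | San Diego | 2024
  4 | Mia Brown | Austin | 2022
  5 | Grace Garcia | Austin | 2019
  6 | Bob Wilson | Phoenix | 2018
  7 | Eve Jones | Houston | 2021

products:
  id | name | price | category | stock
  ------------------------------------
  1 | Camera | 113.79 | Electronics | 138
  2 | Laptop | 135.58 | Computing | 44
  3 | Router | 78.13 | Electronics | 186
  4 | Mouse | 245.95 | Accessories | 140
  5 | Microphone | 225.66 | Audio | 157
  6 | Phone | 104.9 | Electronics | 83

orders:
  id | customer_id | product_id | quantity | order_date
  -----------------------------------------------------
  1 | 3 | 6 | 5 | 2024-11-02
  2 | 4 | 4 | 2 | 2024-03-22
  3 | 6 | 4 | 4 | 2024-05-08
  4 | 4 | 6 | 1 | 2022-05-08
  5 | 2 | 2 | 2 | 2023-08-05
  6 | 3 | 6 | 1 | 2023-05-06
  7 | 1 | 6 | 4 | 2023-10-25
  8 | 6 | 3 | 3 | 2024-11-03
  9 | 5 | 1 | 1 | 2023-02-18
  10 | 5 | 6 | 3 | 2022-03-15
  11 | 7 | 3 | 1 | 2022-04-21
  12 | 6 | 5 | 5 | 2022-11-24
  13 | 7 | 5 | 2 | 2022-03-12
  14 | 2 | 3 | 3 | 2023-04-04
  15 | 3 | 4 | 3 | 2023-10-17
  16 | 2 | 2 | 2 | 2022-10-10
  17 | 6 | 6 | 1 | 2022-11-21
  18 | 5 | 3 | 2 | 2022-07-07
SELECT c.id, p.name AS product, c.quantity FROM orders c JOIN products p ON c.product_id = p.id WHERE c.quantity > 3

Execution result:
id | product | quantity
1 | Phone | 5
3 | Mouse | 4
7 | Phone | 4
12 | Microphone | 5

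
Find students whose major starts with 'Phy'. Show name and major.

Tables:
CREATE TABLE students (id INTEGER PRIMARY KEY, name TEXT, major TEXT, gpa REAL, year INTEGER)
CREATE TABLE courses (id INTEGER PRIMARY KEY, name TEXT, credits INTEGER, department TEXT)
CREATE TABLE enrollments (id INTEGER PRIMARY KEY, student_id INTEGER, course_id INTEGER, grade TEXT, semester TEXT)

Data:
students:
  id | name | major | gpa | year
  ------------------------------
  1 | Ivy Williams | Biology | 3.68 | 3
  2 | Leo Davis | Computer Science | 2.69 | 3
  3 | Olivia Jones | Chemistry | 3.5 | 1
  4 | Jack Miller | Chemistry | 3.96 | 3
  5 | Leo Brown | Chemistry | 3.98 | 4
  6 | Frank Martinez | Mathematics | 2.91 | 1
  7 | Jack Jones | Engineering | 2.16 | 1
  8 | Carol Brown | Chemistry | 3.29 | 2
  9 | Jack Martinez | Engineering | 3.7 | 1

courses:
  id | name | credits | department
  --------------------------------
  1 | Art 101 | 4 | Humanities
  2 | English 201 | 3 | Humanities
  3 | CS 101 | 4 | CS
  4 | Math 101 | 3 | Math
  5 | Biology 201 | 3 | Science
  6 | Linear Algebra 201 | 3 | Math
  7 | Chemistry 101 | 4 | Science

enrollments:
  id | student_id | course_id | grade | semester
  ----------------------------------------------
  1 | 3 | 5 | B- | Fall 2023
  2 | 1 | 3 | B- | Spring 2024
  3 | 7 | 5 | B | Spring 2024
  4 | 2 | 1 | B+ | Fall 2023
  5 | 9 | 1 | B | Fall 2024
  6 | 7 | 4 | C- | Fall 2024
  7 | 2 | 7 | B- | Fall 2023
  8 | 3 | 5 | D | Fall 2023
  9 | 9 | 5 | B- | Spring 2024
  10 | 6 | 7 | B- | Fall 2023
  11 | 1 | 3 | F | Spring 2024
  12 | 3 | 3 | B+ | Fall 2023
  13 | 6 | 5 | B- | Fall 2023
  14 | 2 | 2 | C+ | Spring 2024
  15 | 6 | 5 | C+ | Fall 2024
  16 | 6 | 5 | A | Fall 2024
SELECT name, major FROM students WHERE major LIKE 'Phy%'

Execution result:
(no rows)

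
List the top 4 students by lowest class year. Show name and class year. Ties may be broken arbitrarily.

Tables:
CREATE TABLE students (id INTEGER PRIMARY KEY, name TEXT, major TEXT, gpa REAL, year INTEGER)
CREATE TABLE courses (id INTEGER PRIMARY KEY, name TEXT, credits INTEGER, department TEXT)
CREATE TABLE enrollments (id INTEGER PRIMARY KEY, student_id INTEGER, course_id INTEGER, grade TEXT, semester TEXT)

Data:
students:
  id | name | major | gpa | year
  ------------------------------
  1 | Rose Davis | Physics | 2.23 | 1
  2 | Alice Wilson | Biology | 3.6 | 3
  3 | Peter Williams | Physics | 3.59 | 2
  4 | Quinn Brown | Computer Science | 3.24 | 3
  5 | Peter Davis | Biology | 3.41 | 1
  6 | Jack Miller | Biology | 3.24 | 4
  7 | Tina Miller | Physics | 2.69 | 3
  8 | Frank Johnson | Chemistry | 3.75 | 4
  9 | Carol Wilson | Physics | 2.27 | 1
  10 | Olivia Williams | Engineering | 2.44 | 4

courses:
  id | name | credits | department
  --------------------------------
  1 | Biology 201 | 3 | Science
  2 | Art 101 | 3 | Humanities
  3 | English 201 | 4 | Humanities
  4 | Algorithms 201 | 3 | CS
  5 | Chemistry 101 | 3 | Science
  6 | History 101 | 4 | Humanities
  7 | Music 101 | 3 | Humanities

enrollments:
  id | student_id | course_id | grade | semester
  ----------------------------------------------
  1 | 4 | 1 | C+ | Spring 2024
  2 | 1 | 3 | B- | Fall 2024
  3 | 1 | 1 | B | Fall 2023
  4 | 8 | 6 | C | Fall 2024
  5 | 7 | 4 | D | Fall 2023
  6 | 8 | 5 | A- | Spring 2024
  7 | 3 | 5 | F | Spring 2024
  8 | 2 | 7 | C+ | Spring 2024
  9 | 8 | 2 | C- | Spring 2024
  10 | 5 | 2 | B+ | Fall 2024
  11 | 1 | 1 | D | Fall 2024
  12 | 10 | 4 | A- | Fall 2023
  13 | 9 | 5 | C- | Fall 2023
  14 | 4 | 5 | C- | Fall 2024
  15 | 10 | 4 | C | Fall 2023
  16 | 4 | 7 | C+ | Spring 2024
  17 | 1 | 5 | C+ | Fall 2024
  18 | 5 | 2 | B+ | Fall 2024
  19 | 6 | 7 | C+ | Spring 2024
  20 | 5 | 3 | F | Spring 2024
SELECT name, year FROM students ORDER BY year ASC LIMIT 4

Execution result:
name | year
Rose Davis | 1
Peter Davis | 1
Carol Wilson | 1
Peter Williams | 2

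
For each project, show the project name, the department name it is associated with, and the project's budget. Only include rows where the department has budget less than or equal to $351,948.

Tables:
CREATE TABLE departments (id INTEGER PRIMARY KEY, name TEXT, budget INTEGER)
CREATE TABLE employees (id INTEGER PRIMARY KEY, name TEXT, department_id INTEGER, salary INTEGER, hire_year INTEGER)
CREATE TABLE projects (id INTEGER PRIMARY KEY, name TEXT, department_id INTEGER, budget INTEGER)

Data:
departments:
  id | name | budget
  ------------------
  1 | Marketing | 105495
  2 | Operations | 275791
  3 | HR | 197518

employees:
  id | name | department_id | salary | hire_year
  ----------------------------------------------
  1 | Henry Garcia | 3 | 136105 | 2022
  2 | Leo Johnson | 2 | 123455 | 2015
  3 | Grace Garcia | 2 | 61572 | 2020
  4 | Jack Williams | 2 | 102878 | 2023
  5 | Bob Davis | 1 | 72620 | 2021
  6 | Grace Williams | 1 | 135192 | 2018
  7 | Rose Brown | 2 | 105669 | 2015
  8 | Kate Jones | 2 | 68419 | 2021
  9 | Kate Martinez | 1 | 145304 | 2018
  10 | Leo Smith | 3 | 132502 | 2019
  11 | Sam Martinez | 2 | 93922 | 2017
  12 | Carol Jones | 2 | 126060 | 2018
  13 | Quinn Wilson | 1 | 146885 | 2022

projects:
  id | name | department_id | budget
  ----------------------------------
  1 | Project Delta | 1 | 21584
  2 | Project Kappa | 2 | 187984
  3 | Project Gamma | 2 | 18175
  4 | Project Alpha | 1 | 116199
SELECT c.name, p.name AS department, c.budget FROM projects c JOIN departments p ON c.department_id = p.id WHERE p.budget <= 351948

Execution result:
name | department | budget
Project Delta | Marketing | 21584
Project Kappa | Operations | 187984
Project Gamma | Operations | 18175
Project Alpha | Marketing | 116199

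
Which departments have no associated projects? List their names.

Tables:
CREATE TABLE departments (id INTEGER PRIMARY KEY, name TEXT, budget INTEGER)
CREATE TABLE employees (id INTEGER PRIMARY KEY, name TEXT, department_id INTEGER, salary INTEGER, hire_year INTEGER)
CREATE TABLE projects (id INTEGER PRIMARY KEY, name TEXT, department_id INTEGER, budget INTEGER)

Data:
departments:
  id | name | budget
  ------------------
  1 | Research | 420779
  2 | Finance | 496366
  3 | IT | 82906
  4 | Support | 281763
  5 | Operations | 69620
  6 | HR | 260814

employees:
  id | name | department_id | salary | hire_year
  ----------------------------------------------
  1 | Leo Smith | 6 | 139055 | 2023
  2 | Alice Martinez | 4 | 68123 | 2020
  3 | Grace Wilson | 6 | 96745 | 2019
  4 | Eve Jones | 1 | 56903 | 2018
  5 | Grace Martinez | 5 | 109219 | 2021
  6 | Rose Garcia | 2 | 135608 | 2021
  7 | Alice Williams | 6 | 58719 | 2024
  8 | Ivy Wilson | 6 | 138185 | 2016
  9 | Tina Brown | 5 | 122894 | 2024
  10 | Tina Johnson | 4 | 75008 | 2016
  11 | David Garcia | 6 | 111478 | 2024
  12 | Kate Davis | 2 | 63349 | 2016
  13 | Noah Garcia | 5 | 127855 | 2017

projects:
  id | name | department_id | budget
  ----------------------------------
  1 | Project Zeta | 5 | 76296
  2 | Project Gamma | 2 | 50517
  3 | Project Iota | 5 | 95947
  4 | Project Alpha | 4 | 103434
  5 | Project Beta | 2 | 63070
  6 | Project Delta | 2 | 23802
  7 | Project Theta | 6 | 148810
SELECT p.name FROM departments p LEFT JOIN projects c ON c.department_id = p.id WHERE c.id IS NULL

Execution result:
name
Research
IT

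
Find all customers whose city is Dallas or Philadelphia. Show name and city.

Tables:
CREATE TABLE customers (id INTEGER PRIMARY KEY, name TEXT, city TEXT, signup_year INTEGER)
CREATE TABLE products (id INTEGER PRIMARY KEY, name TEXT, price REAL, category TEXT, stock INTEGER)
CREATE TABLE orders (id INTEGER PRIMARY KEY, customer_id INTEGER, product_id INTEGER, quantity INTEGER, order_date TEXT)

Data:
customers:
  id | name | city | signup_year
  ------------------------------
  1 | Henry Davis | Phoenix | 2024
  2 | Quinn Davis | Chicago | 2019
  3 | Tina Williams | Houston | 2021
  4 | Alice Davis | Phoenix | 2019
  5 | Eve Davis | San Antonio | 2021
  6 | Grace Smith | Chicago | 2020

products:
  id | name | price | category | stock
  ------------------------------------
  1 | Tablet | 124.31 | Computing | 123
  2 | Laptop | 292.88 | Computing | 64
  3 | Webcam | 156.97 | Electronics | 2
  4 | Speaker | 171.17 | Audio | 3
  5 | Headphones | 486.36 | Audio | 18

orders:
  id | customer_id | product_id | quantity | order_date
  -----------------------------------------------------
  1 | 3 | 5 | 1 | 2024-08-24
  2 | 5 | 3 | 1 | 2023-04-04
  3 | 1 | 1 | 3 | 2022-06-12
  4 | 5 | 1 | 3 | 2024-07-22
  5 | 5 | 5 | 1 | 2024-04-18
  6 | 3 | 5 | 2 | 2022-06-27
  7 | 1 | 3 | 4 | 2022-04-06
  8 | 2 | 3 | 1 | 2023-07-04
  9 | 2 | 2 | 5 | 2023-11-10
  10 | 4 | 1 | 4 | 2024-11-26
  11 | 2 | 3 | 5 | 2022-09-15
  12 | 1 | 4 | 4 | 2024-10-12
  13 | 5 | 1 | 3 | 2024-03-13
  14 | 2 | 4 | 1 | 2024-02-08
SELECT name, city FROM customers WHERE city IN ('Dallas', 'Philadelphia')

Execution result:
(no rows)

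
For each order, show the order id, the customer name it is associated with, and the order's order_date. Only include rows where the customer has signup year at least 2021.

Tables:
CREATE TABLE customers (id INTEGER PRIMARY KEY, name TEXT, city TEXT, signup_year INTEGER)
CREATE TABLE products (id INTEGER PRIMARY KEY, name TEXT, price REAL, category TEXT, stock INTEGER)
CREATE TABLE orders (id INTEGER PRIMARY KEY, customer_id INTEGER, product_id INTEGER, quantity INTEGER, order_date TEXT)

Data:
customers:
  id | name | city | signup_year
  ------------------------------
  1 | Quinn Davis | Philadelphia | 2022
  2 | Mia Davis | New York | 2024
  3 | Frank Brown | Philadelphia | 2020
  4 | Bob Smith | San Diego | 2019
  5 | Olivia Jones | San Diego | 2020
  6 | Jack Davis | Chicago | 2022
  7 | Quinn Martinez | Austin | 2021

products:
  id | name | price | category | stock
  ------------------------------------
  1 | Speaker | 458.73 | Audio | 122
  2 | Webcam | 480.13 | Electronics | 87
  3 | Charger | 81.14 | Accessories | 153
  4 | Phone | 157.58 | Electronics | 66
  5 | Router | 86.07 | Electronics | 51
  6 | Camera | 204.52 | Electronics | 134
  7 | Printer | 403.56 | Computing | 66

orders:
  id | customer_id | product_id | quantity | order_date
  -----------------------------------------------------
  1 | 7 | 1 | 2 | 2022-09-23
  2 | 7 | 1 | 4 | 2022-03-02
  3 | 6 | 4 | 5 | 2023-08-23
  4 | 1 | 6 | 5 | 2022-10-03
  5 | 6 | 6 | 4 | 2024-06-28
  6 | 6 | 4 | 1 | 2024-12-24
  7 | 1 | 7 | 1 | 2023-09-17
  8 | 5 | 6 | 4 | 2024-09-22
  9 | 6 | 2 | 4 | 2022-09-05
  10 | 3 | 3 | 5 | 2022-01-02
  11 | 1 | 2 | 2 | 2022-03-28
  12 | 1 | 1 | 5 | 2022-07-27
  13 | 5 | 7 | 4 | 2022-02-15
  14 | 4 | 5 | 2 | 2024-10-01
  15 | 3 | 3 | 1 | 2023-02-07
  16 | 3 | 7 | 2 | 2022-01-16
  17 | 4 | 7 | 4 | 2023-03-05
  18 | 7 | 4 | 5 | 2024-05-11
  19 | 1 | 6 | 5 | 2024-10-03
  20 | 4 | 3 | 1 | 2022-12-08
SELECT c.id, p.name AS customer, c.order_date FROM orders c JOIN customers p ON c.customer_id = p.id WHERE p.signup_year >= 2021

Execution result:
id | customer | order_date
1 | Quinn Martinez | 2022-09-23
2 | Quinn Martinez | 2022-03-02
3 | Jack Davis | 2023-08-23
4 | Quinn Davis | 2022-10-03
5 | Jack Davis | 2024-06-28
6 | Jack Davis | 2024-12-24
7 | Quinn Davis | 2023-09-17
9 | Jack Davis | 2022-09-05
11 | Quinn Davis | 2022-03-28
12 | Quinn Davis | 2022-07-27
18 | Quinn Martinez | 2024-05-11
19 | Quinn Davis | 2024-10-03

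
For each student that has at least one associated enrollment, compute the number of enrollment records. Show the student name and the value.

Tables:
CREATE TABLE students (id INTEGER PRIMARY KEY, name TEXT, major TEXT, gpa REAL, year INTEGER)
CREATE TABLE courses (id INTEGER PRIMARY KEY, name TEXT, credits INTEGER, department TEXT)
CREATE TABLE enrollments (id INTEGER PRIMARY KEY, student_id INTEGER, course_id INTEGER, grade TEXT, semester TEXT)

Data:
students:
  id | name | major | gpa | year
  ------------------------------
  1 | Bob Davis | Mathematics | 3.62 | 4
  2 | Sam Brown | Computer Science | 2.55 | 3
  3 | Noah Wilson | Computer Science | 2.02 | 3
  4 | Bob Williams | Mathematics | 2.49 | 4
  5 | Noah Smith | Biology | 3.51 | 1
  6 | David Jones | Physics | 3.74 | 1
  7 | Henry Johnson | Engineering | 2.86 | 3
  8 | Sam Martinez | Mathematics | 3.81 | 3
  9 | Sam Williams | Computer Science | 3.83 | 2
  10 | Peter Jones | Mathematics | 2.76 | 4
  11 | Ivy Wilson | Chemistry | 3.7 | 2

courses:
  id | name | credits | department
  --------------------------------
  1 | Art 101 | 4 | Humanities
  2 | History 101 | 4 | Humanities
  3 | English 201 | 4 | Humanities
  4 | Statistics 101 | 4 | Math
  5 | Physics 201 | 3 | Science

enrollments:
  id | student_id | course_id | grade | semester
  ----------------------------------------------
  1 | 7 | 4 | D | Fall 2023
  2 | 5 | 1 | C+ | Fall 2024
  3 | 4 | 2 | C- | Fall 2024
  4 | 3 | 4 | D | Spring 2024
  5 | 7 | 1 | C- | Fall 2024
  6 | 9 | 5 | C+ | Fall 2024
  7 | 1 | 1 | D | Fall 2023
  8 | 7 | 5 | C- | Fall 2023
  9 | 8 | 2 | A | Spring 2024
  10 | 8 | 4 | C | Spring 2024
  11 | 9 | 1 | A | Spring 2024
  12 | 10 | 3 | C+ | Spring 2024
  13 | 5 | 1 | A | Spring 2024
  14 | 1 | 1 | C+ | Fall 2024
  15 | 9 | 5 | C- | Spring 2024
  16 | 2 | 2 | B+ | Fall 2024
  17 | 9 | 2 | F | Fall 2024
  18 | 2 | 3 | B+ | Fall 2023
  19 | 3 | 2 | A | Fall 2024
SELECT p.name, COUNT(*) AS n FROM enrollments c JOIN students p ON c.student_id = p.id GROUP BY p.id, p.name

Execution result:
name | n
Bob Davis | 2
Sam Brown | 2
Noah Wilson | 2
Bob Williams | 1
Noah Smith | 2
Henry Johnson | 3
Sam Martinez | 2
Sam Williams | 4
Peter Jones | 1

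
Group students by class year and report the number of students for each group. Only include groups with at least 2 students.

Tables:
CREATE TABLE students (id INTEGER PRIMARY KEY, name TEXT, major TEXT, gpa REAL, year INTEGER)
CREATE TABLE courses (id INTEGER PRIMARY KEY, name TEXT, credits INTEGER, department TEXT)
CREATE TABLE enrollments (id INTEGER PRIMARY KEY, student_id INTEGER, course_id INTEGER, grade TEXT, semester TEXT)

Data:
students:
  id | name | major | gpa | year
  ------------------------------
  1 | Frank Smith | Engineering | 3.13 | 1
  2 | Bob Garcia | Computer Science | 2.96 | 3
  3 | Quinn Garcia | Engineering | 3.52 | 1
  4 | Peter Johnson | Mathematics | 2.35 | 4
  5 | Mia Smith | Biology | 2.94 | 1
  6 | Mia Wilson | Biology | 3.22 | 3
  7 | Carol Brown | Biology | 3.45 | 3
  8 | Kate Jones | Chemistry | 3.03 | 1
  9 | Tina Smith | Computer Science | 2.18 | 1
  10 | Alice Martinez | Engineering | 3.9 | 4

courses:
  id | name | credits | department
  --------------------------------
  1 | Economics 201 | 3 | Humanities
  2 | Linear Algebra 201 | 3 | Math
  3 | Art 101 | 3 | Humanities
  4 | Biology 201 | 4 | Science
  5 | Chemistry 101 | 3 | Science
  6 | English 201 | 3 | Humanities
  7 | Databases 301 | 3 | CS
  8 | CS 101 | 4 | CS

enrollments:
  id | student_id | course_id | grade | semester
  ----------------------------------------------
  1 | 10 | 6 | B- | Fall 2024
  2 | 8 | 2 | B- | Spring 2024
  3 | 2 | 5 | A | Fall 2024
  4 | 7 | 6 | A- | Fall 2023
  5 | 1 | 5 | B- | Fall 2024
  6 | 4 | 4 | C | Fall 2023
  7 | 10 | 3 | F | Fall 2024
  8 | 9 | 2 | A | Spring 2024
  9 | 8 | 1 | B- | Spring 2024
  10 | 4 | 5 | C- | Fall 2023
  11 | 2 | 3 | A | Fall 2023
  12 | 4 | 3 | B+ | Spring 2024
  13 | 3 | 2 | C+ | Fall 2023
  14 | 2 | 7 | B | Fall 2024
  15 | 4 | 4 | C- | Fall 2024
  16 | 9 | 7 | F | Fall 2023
SELECT year, COUNT(*) AS n FROM students GROUP BY year HAVING COUNT(*) >= 2

Execution result:
year | n
1 | 5
3 | 3
4 | 2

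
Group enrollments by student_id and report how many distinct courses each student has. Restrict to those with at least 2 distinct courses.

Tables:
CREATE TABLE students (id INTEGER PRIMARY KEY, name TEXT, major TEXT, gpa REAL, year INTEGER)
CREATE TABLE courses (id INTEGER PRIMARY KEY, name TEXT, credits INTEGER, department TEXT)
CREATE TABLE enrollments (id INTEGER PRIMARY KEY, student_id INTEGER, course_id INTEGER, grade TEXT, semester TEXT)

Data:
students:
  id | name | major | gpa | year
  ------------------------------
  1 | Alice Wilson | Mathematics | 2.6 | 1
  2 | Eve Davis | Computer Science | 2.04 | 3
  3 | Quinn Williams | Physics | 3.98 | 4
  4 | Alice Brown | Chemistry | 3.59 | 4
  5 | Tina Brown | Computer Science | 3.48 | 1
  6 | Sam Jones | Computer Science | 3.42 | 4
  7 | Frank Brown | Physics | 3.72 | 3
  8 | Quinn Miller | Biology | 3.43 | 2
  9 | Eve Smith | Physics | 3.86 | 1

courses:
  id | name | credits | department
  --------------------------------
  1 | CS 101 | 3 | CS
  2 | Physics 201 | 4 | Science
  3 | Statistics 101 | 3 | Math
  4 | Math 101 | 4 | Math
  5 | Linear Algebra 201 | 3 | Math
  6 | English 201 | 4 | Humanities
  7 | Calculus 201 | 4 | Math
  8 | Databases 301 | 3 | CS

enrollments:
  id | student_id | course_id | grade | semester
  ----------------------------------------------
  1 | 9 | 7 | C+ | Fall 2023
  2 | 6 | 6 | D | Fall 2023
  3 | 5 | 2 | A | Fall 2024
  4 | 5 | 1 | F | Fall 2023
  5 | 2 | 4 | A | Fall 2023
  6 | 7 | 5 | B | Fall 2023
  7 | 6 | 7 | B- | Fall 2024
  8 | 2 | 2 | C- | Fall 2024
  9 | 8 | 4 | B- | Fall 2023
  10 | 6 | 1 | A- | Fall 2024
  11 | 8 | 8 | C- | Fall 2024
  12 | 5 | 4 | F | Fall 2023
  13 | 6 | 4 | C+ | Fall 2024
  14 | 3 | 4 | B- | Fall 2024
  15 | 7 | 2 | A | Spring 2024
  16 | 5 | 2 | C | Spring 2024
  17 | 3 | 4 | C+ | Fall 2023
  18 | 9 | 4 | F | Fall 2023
SELECT student_id, COUNT(DISTINCT course_id) AS distinct_course_count FROM enrollments GROUP BY student_id HAVING COUNT(DISTINCT course_id) >= 2

Execution result:
student_id | distinct_course_count
2 | 2
5 | 3
6 | 4
7 | 2
8 | 2
9 | 2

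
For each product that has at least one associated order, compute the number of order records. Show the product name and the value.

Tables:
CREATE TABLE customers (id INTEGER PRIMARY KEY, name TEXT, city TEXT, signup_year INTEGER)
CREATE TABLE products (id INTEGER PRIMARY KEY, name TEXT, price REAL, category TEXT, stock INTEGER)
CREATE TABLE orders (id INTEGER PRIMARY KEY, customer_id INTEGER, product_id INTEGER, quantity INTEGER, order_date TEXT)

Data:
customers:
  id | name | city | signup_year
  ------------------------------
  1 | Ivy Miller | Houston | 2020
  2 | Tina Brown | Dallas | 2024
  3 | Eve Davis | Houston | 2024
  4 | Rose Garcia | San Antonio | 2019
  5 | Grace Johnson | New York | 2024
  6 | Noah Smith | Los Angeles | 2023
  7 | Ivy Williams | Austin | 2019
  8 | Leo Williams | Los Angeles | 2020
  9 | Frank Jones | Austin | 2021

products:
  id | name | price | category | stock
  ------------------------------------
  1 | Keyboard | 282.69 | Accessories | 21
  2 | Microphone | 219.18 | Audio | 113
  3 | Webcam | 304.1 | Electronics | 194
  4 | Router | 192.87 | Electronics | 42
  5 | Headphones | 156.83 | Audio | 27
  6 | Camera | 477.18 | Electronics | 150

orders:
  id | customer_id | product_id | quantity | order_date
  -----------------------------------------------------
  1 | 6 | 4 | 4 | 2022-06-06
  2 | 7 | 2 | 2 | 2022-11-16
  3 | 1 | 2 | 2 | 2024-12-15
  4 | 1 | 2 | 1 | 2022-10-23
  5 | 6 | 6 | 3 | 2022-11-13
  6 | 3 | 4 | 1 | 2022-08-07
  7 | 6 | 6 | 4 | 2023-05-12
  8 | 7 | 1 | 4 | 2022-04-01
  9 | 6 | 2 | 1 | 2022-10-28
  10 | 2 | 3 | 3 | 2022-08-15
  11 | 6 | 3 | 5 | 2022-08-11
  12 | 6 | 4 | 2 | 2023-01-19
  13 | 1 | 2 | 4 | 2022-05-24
SELECT p.name, COUNT(*) AS n FROM orders c JOIN products p ON c.product_id = p.id GROUP BY p.id, p.name

Execution result:
name | n
Keyboard | 1
Microphone | 5
Webcam | 2
Router | 3
Camera | 2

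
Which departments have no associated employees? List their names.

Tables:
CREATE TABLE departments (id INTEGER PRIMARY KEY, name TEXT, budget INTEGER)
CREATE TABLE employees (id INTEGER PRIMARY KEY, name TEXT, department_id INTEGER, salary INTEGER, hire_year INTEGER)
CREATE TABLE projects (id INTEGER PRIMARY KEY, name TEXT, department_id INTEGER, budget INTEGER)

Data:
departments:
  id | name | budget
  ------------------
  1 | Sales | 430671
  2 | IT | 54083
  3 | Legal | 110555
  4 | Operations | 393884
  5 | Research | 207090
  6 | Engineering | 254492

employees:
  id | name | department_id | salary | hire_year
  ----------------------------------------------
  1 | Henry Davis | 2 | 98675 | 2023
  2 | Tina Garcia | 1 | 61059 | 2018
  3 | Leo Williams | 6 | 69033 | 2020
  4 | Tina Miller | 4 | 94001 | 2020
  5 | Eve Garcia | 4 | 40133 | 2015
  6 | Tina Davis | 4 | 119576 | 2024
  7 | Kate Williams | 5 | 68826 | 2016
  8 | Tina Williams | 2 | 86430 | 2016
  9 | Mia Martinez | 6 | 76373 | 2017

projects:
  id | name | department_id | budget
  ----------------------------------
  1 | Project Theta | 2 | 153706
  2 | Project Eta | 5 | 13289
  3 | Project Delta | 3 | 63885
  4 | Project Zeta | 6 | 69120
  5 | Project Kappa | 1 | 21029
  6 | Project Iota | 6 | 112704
SELECT p.name FROM departments p LEFT JOIN employees c ON c.department_id = p.id WHERE c.id IS NULL

Execution result:
Legal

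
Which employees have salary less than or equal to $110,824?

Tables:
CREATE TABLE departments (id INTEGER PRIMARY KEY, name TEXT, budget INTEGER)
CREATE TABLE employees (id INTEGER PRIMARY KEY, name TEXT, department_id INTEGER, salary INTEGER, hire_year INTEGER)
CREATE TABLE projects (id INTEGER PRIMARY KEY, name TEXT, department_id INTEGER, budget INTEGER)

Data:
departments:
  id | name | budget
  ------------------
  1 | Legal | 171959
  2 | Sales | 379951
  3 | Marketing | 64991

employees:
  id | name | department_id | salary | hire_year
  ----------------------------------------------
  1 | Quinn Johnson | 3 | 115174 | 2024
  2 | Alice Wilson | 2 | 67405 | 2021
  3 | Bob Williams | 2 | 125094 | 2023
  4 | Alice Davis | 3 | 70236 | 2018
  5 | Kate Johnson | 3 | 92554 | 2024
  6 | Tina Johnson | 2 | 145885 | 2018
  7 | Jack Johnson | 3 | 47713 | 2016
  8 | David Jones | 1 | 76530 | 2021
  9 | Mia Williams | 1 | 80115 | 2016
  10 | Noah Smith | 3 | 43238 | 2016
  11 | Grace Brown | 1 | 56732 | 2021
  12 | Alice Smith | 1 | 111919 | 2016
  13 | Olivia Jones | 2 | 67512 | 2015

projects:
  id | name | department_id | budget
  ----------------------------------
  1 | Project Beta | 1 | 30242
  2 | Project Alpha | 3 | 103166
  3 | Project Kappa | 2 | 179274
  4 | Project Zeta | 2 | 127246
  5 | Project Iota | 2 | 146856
SELECT name, salary FROM employees WHERE salary <= 110824

Execution result:
name | salary
Alice Wilson | 67405
Alice Davis | 70236
Kate Johnson | 92554
Jack Johnson | 47713
David Jones | 76530
Mia Williams | 80115
Noah Smith | 43238
Grace Brown | 56732
Olivia Jones | 67512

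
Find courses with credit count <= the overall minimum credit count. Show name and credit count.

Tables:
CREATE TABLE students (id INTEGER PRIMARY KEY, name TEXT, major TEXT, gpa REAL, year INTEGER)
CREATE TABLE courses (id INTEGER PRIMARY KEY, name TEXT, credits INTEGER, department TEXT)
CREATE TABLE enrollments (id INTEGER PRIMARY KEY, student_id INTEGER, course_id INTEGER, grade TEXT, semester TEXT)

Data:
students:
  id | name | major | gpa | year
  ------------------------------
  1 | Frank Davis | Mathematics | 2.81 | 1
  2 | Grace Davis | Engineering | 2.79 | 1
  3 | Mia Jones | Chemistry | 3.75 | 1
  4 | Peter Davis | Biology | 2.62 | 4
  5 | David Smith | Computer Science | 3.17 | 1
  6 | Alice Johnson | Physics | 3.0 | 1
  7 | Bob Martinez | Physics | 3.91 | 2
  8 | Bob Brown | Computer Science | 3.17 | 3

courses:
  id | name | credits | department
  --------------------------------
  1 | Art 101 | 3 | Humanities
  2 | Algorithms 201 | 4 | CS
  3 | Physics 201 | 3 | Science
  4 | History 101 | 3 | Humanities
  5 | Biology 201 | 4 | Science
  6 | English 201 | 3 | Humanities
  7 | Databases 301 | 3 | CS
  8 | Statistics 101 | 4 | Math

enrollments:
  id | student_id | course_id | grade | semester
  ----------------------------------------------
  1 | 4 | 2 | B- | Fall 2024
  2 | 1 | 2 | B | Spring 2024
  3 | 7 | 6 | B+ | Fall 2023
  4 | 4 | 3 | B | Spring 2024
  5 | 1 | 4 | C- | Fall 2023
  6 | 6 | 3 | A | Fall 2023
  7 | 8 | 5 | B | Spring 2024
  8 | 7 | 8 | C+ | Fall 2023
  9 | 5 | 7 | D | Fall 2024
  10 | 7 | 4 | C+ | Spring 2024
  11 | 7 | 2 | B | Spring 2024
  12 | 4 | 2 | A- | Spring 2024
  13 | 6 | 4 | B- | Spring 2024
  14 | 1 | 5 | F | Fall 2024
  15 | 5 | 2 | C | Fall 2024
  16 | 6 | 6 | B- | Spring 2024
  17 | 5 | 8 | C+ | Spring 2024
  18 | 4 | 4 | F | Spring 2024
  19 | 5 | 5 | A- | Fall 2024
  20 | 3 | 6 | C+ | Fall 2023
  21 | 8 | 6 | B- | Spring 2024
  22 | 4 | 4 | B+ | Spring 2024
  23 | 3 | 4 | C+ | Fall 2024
SELECT name, credits FROM courses WHERE credits <= (SELECT MIN(credits) FROM courses)

Execution result:
name | credits
Art 101 | 3
Physics 201 | 3
History 101 | 3
English 201 | 3
Databases 301 | 3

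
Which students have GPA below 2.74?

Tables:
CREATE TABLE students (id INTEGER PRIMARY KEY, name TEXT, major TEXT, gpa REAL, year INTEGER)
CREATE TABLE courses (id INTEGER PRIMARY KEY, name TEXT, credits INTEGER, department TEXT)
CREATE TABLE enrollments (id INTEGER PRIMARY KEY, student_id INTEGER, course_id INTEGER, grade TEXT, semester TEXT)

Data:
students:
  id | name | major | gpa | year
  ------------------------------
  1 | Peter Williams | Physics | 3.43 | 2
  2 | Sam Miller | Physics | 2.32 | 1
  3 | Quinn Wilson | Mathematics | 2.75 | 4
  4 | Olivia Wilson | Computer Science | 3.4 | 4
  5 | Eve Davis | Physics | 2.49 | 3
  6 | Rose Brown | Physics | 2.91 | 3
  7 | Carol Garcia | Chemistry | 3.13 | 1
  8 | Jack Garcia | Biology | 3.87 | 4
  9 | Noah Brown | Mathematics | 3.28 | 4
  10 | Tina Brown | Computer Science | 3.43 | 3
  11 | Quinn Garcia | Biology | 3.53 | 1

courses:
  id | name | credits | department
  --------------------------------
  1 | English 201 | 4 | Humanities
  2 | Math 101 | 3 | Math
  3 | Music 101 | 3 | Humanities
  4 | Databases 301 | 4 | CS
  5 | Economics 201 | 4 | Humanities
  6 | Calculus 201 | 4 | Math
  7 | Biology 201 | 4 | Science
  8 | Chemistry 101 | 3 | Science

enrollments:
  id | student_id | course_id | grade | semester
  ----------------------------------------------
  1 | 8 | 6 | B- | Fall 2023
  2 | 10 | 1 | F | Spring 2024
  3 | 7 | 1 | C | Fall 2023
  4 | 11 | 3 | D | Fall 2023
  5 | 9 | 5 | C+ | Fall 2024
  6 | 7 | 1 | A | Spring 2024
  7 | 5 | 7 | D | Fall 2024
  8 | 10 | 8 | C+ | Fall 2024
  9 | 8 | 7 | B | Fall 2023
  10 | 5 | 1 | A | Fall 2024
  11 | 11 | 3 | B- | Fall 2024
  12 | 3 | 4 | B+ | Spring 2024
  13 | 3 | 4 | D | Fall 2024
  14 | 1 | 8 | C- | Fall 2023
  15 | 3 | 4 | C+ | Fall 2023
SELECT name, gpa FROM students WHERE gpa < 2.74

Execution result:
name | gpa
Sam Miller | 2.32
Eve Davis | 2.49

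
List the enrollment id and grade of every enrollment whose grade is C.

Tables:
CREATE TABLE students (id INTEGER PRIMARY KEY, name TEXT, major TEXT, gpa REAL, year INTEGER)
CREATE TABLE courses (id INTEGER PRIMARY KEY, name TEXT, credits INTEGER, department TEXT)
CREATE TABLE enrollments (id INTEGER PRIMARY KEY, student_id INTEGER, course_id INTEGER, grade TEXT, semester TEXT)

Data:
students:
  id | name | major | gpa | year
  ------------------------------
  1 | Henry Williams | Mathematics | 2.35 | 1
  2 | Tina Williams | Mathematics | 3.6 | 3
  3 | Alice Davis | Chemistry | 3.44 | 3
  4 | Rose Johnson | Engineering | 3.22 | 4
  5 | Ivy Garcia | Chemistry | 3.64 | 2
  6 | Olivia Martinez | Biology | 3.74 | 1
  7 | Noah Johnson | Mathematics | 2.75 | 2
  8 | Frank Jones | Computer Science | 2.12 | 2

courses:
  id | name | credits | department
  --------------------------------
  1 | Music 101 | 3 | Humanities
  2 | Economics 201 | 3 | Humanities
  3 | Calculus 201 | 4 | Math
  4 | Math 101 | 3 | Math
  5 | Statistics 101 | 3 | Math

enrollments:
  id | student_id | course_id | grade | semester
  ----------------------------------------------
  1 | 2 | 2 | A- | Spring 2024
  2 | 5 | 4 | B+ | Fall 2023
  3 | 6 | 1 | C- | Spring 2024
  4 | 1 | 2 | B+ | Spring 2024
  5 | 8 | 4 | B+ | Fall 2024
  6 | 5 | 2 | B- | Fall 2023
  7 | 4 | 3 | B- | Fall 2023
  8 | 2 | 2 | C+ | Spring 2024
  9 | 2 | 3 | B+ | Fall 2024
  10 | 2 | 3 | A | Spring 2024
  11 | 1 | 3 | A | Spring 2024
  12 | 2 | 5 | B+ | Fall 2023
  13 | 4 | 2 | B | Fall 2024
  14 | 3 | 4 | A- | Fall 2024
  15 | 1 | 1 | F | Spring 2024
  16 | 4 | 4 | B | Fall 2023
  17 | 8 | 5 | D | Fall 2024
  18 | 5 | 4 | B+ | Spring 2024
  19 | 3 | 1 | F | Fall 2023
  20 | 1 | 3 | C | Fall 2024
SELECT id, grade FROM enrollments WHERE grade = 'C'

Execution result:
id | grade
20 | C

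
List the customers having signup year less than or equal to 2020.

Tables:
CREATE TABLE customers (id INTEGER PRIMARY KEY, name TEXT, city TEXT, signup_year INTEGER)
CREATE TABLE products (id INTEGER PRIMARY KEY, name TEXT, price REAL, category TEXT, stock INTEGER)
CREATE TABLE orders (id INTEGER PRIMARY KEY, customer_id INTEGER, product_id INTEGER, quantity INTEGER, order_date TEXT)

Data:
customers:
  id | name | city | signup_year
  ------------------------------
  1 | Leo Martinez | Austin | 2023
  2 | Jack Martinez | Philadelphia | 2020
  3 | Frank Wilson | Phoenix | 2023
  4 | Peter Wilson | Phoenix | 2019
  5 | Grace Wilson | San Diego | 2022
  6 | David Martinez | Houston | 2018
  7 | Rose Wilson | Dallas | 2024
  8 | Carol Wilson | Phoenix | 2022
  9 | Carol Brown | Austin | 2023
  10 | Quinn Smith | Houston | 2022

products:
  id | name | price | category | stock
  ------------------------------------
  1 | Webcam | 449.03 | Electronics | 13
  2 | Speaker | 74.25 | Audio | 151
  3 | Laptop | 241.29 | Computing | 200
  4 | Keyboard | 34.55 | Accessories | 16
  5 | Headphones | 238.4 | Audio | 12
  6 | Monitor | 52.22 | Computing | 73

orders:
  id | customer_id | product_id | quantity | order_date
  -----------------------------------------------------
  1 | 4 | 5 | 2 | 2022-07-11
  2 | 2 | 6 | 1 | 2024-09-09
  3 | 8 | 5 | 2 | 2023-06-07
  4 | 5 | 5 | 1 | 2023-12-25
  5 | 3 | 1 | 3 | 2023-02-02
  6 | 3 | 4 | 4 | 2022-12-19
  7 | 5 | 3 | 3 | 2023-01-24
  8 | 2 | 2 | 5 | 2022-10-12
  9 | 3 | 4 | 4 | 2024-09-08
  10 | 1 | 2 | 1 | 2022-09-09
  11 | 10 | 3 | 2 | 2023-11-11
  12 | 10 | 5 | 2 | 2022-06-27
SELECT name, signup_year FROM customers WHERE signup_year <= 2020

Execution result:
name | signup_year
Jack Martinez | 2020
Peter Wilson | 2019
David Martinez | 2018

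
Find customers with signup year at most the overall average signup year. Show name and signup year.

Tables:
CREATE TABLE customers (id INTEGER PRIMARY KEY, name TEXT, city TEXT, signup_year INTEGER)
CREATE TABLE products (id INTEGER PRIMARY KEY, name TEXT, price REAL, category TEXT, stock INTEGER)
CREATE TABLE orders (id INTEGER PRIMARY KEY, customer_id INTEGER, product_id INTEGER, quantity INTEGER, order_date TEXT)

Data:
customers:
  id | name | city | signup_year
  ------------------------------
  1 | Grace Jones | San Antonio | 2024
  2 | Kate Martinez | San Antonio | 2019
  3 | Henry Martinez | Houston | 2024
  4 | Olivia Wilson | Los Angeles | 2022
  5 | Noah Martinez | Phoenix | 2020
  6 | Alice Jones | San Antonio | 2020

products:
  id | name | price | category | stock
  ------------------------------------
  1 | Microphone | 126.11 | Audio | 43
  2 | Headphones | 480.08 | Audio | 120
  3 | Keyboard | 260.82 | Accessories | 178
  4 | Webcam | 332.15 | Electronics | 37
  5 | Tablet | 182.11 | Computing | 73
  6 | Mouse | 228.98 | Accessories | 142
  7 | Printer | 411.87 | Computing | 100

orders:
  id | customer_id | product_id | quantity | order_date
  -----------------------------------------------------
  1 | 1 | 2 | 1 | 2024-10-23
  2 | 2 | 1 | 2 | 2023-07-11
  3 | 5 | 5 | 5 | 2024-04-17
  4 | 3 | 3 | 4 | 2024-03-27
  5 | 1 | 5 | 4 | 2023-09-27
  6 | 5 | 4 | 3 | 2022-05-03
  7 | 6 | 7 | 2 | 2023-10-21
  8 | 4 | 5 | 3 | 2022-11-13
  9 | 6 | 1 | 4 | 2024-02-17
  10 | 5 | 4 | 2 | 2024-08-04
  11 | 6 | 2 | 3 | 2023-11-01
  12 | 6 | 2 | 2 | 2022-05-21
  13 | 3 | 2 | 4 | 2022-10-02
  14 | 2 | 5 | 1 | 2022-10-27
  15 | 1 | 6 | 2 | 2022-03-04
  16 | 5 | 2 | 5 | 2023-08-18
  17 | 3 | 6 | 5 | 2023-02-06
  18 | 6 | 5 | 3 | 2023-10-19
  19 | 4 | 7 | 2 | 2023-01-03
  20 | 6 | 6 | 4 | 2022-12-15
SELECT name, signup_year FROM customers WHERE signup_year <= (SELECT AVG(signup_year) FROM customers)

Execution result:
name | signup_year
Kate Martinez | 2019
Noah Martinez | 2020
Alice Jones | 2020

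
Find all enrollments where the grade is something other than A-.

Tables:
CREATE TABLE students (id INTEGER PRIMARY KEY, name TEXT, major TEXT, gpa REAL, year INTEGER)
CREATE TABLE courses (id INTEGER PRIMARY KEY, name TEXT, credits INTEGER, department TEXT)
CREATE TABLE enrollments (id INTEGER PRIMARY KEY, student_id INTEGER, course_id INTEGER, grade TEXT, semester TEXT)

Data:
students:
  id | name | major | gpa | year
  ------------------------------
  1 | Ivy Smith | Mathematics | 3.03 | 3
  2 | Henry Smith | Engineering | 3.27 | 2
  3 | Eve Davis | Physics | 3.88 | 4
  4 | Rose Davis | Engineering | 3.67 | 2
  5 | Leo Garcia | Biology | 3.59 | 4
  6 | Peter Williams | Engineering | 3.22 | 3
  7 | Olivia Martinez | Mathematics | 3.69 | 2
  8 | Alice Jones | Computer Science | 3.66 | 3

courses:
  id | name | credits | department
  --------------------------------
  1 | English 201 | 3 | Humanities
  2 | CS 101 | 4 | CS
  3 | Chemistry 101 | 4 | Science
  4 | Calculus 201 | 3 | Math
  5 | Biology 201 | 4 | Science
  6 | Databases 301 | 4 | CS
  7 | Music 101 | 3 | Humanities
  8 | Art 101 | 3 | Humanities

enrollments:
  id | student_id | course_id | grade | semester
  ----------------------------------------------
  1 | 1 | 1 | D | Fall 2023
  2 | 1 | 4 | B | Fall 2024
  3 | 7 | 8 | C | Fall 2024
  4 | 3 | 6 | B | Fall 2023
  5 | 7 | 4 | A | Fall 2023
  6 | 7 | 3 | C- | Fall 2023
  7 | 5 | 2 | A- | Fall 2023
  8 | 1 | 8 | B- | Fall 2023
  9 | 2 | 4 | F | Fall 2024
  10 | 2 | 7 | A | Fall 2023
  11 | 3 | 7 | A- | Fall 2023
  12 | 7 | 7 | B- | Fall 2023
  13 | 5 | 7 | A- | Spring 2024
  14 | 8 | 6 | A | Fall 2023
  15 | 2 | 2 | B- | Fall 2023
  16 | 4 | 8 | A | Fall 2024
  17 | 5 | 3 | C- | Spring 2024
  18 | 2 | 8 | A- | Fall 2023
SELECT id, grade FROM enrollments WHERE grade <> 'A-'

Execution result:
id | grade
1 | D
2 | B
3 | C
4 | B
5 | A
6 | C-
8 | B-
9 | F
10 | A
12 | B-
14 | A
15 | B-
16 | A
17 | C-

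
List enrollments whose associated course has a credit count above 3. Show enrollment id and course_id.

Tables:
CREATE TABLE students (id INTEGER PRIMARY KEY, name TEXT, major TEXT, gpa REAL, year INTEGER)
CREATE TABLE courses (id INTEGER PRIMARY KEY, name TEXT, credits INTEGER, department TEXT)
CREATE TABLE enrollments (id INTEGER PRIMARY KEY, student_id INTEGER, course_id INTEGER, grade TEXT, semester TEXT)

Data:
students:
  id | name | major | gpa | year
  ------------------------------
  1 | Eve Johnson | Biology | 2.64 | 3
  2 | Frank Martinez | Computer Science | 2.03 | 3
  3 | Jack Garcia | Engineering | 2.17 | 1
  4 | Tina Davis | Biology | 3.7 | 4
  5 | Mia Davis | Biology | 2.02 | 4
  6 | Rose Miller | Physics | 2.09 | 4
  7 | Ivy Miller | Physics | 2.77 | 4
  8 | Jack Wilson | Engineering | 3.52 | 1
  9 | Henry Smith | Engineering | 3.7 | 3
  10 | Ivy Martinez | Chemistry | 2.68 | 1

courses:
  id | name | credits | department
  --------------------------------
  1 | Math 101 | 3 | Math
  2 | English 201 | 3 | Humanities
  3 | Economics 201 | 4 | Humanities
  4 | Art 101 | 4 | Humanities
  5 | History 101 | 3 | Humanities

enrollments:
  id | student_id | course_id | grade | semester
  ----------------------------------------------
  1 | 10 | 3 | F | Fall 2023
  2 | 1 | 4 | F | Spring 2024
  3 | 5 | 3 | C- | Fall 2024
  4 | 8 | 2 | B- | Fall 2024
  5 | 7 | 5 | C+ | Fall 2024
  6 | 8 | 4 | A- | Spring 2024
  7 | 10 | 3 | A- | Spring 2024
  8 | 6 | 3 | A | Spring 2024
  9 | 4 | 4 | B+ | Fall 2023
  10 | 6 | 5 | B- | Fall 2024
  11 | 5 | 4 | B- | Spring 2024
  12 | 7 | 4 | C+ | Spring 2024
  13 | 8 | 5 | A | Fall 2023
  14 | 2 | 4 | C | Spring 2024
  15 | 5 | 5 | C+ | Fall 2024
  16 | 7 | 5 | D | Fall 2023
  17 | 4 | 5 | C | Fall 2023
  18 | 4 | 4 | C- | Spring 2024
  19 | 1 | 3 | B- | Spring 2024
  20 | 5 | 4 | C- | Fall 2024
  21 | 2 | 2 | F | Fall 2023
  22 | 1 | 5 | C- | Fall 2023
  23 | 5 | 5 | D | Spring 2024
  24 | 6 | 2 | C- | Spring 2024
SELECT id, course_id FROM enrollments WHERE course_id IN (SELECT id FROM courses WHERE credits > 3)

Execution result:
id | course_id
1 | 3
2 | 4
3 | 3
6 | 4
7 | 3
8 | 3
9 | 4
11 | 4
12 | 4
14 | 4
18 | 4
19 | 3
20 | 4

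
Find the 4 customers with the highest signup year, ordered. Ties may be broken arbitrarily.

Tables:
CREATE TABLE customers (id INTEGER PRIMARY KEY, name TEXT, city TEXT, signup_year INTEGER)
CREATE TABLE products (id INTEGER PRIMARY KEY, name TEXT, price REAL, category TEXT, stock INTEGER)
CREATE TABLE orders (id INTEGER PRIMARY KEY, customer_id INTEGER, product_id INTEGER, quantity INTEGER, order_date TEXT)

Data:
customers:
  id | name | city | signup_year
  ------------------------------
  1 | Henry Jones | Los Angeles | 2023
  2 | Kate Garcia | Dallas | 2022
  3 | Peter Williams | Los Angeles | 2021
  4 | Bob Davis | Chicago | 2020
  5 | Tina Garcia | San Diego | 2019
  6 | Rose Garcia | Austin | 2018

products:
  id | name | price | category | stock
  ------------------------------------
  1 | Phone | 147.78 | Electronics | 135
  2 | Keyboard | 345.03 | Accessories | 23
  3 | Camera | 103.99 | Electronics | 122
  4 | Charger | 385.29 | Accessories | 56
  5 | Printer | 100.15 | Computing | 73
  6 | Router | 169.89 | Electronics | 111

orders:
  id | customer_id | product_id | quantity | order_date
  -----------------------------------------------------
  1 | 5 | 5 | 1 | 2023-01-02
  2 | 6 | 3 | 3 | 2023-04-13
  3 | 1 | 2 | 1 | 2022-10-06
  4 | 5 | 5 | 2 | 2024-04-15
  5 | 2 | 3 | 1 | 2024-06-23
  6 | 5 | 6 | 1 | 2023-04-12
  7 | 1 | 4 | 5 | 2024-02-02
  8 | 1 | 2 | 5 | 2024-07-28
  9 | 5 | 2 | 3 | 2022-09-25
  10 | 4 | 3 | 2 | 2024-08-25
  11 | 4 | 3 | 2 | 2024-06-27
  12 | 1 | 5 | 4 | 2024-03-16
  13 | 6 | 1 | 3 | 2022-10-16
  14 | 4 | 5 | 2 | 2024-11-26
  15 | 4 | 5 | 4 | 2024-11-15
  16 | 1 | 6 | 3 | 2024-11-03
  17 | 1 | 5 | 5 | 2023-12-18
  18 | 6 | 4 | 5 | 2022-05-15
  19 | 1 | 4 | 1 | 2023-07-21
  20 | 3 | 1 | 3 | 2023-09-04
SELECT name, signup_year FROM customers ORDER BY signup_year DESC LIMIT 4

Execution result:
name | signup_year
Henry Jones | 2023
Kate Garcia | 2022
Peter Williams | 2021
Bob Davis | 2020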